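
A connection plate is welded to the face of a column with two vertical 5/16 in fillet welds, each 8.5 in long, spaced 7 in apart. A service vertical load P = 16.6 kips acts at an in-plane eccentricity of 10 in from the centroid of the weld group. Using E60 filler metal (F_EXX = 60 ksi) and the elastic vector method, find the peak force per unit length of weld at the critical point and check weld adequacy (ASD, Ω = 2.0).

f_max ≈ 3.64 kip/in; adequate

Total weld length L_w = 17 in. Treat welds as unit-width lines.
Polar moment about centroid: J = 2[d³/12 + d(b/2)²] = 2[8.5³/12 + 8.5×3.5²] = 310.6 in³.
Direct shear f_v = P/L_w = 16.6 / 17 = 0.9765 kip/in (vertical).
Torsion M = P·e = 16.6 × 10 = 166 kip·in.
Critical point at (x, y) = (3.5, 4.25) from centroid. f_tx = M·y/J = 2.271 kip/in; f_ty = M·x/J = 1.871 kip/in.
Resultant f_max = √[f_tx² + (f_v + f_ty)²] = √[2.271² + (0.9765 + 1.871)²] = 3.642 kip/in.
Capacity per unit length: r_n/Ω = (1/2.0) × 0.6 × 60 × (0.707 × 0.3125) = 3.977 kip/in.
3.642 ≤ 3.977 → adequate.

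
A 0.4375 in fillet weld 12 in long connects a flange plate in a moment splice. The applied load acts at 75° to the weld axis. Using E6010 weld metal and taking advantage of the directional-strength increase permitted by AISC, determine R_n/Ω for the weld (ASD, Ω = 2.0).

E60XX → F_EXX = 60 ksi.
t_e = 0.707 × 0.4375 = 0.3093 in; A_we = 0.3093 × 12 = 3.712 in².
Directional factor: 1.0 + 0.5 sin^1.5(75°) = 1.475.
F_nw = 0.6 × 60 × 1.475 = 53.09 ksi.
R_n/Ω = (53.09 × 3.712) / 2.0 = 98.52 kips.

R_n/Ω ≈ 98.5 kips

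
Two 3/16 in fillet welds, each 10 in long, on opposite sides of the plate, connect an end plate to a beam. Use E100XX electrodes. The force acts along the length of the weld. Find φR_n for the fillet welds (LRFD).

φR_n ≈ 119 kips

E100XX → F_EXX = 100 ksi.
Effective throat t_e = 0.707 × 0.1875 = 0.1326 in.
Total length L = 20 in; A_we = 0.1326 × 20 = 2.651 in².
F_nw = 0.6 F_EXX = 0.6 × 100 = 60 ksi.
φR_n = 0.75 × 60 × 2.651 = 119.3 kips.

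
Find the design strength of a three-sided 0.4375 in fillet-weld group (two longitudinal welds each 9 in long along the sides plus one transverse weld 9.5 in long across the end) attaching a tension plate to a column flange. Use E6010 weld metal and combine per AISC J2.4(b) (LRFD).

E60XX → F_EXX = 60 ksi.
t_e = 0.707 × 0.4375 = 0.3093 in.
R_nwl = 0.6 × 60 × 0.3093 × 18 = 200.4 kips (longitudinal, 2 welds).
R_nwt = 0.6 × 60 × 0.3093 × 9.5 = 105.8 kips (transverse, base value).
(i) R_nwl + R_nwt = 306.2 kips; (ii) 0.85 R_nwl + 1.5 R_nwt = 329 kips.
R_n = max = 329 kips [governs: (ii)]; φR_n = 246.8 kips.

φR_n ≈ 247 kips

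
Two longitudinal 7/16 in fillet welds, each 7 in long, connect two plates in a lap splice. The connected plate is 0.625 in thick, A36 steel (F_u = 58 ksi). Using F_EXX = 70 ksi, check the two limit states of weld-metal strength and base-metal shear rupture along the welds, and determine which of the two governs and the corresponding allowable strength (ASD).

R_n/Ω ≈ 90.9 kips (weld metal governs)

t_e = 0.707 × 0.4375 = 0.3093 in; L = 14 in.
Weld metal: R_n/Ω = (1/2.0) × 0.6 × 70 × 0.3093 × 14 = 90.94 kips.
Base metal (shear rupture): R_n/Ω = (1/2.0) × 0.6 × 58 × 0.625 × 14 = 152.2 kips.
Governing: weld metal.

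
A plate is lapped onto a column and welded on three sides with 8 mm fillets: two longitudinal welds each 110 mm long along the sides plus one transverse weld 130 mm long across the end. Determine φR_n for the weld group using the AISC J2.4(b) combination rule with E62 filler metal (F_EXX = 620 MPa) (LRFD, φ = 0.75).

φR_n ≈ 603 kN

t_e = 0.707 × 8 = 5.656 mm.
R_nwl = 0.6 × 620 × 5.656 × 220 × 10⁻³ = 462.9 kN (longitudinal, 2 welds).
R_nwt = 0.6 × 620 × 5.656 × 130 × 10⁻³ = 273.5 kN (transverse, base value).
(i) R_nwl + R_nwt = 736.4 kN; (ii) 0.85 R_nwl + 1.5 R_nwt = 803.7 kN.
R_n = max = 803.7 kN [governs: (ii)]; φR_n = 602.8 kN.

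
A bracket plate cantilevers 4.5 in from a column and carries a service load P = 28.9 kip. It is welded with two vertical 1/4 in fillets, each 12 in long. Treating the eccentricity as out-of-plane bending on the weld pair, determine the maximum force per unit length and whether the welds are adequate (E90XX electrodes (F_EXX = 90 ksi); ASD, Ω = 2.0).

f_max ≈ 2.96 kip/in; adequate

L_w = 2 × 12 = 24 in; section modulus (unit throat) S = 2 × L²/6 = 48 in².
Direct shear f_v = P/L_w = 28.9/24 = 1.204 kip/in.
Moment M = P × e = 28.9 × 4.5 = 130.05 kip·in; bending f_b = M/S = 2.709 kip/in.
f_max = √(f_v² + f_b²) = √(1.204² + 2.709²) = 2.965 kip/in.
r_n/Ω = (1/2.0) × 0.6 × 90 × (0.707 × 0.25) = 4.772 kip/in → adequate.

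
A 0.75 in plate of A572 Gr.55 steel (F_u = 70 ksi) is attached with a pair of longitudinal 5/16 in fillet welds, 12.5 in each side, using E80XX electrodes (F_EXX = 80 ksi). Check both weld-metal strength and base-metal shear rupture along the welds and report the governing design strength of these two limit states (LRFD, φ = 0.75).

t_e = 0.707 × 0.3125 = 0.2209 in; L = 25 in.
Weld metal: φR_n = 0.75 × 0.6 × 80 × 0.2209 × 25 = 198.8 kip.
Base metal (shear rupture): φR_n = 0.75 × 0.6 × 70 × 0.75 × 25 = 590.6 kip.
Governing: weld metal.

φR_n ≈ 199 kip (weld metal governs)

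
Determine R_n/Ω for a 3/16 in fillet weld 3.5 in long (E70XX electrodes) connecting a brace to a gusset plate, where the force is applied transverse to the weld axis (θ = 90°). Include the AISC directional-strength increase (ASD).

E70XX → F_EXX = 70 ksi.
t_e = 0.707 × 0.1875 = 0.1326 in; A_we = 0.1326 × 3.5 = 0.464 in².
Directional factor: 1.0 + 0.5 sin^1.5(90°) = 1.5.
F_nw = 0.6 × 70 × 1.5 = 63 ksi.
R_n/Ω = (63 × 0.464) / 2.0 = 14.62 kips.

R_n/Ω ≈ 14.6 kips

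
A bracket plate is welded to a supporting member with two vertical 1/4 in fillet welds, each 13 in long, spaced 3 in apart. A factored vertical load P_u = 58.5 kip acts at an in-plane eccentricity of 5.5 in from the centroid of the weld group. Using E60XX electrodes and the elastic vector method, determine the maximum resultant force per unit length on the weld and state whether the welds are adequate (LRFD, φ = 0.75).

E60XX → F_EXX = 60 ksi.
Total weld length L_w = 26 in. Treat welds as unit-width lines.
Polar moment about centroid: J = 2[d³/12 + d(b/2)²] = 2[13³/12 + 13×1.5²] = 424.7 in³.
Direct shear f_v = P/L_w = 58.5 / 26 = 2.25 kip/in (vertical).
Torsion M = P·e = 58.5 × 5.5 = 321.75 kip·in.
Critical point at (x, y) = (1.5, 6.5) from centroid. f_tx = M·y/J = 4.925 kip/in; f_ty = M·x/J = 1.136 kip/in.
Resultant f_max = √[f_tx² + (f_v + f_ty)²] = √[4.925² + (2.25 + 1.136)²] = 5.977 kip/in.
Capacity per unit length: φr_n = 0.75 × 0.6 × 60 × (0.707 × 0.25) = 4.772 kip/in.
5.977 > 4.772 → NOT adequate.

f_max ≈ 5.98 kip/in; NOT adequate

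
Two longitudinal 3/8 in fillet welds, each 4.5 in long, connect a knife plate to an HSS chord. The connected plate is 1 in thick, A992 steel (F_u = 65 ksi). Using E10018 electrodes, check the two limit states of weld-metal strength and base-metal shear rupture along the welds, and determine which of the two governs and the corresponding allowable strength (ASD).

E100XX → F_EXX = 100 ksi.
t_e = 0.707 × 0.375 = 0.2651 in; L = 9 in.
Weld metal: R_n/Ω = (1/2.0) × 0.6 × 100 × 0.2651 × 9 = 71.58 kip.
Base metal (shear rupture): R_n/Ω = (1/2.0) × 0.6 × 65 × 1 × 9 = 175.5 kip.
Governing: weld metal.

R_n/Ω ≈ 71.6 kip (weld metal governs)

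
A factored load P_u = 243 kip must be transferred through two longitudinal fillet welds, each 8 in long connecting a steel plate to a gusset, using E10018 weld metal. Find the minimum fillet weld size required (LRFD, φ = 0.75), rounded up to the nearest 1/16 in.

w = 1/2 in

E100XX → F_EXX = 100 ksi.
Total weld length L = 16 in.
Required throat t_e = P_u / (φ × 0.6 F_EXX × L) = 243 / (0.75 × 0.6 × 100 × 16) = 0.3375 in.
Required leg w = t_e / 0.707 = 0.4774 in → use 1/2 in.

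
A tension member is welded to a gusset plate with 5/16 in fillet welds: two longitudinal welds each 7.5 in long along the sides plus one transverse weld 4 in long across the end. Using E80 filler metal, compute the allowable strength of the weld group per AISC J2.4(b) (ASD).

R_n/Ω ≈ 101 kip

E80XX → F_EXX = 80 ksi.
t_e = 0.707 × 0.3125 = 0.2209 in.
R_nwl = 0.6 × 80 × 0.2209 × 15 = 159.1 kip (longitudinal, 2 welds).
R_nwt = 0.6 × 80 × 0.2209 × 4 = 42.42 kip (transverse, base value).
(i) R_nwl + R_nwt = 201.5 kip; (ii) 0.85 R_nwl + 1.5 R_nwt = 198.8 kip.
R_n = max = 201.5 kip [governs: (i)]; R_n/Ω = 100.7 kip.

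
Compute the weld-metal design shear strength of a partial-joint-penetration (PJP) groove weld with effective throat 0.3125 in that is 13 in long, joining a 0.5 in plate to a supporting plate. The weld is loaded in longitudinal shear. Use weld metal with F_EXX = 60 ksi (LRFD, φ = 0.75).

Effective throat (given) t_e = 0.3125 in.
A_we = 0.3125 × 13 = 4.062 in².
F_nw = 0.6 F_EXX = 36 ksi.
φR_n = 0.75 × 36 × 4.062 = 109.7 kip.

φR_n ≈ 110 kip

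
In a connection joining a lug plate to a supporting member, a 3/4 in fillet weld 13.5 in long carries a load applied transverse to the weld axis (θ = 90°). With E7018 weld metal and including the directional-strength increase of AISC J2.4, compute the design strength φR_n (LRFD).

E70XX → F_EXX = 70 ksi.
t_e = 0.707 × 0.75 = 0.5302 in; A_we = 0.5302 × 13.5 = 7.158 in².
Directional factor: 1.0 + 0.5 sin^1.5(90°) = 1.5.
F_nw = 0.6 × 70 × 1.5 = 63 ksi.
φR_n = 0.75 × 63 × 7.158 = 338.2 kips.

φR_n ≈ 338 kips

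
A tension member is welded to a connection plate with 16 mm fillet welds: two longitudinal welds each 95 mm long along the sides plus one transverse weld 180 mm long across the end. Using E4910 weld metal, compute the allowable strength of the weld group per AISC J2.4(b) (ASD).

R_n/Ω ≈ 718 kN

E49XX → F_EXX = 490 MPa.
t_e = 0.707 × 16 = 11.31 mm.
R_nwl = 0.6 × 490 × 11.31 × 190 × 10⁻³ = 631.9 kN (longitudinal, 2 welds).
R_nwt = 0.6 × 490 × 11.31 × 180 × 10⁻³ = 598.6 kN (transverse, base value).
(i) R_nwl + R_nwt = 1231 kN; (ii) 0.85 R_nwl + 1.5 R_nwt = 1435 kN.
R_n = max = 1435 kN [governs: (ii)]; R_n/Ω = 717.5 kN.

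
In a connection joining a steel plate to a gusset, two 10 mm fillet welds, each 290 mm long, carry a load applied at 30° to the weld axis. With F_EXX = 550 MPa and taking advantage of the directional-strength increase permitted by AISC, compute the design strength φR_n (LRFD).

φR_n ≈ 1190 kN

t_e = 0.707 × 10 = 7.07 mm; A_we = 7.07 × 580 = 4101 mm².
Directional factor: 1.0 + 0.5 sin^1.5(30°) = 1.177.
F_nw = 0.6 × 550 × 1.177 = 388.3 MPa.
φR_n = 0.75 × 388.3 × 4101 × 10⁻³ = 1194 kN.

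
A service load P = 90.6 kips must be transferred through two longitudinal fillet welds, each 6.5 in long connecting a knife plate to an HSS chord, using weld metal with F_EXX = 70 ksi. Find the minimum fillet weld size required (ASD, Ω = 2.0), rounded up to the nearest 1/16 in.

Total weld length L = 13 in.
Required throat t_e = P × Ω / (0.6 F_EXX × L) = 90.6 × 2.0 / (0.6 × 70 × 13) = 0.3319 in.
Required leg w = t_e / 0.707 = 0.4694 in → use 1/2 in.

w = 1/2 in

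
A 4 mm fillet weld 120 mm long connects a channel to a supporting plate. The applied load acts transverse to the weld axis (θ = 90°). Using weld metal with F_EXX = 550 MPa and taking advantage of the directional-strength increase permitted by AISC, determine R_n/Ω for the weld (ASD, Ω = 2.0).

t_e = 0.707 × 4 = 2.828 mm; A_we = 2.828 × 120 = 339.4 mm².
Directional factor: 1.0 + 0.5 sin^1.5(90°) = 1.5.
F_nw = 0.6 × 550 × 1.5 = 495 MPa.
R_n/Ω = (495 × 339.4) / 2.0 × 10⁻³ = 83.99 kN.

R_n/Ω ≈ 84 kN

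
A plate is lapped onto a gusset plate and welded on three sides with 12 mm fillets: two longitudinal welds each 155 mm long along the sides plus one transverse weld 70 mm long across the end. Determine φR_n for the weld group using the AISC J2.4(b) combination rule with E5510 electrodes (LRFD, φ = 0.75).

φR_n ≈ 798 kN

E55XX → F_EXX = 550 MPa.
t_e = 0.707 × 12 = 8.484 mm.
R_nwl = 0.6 × 550 × 8.484 × 310 × 10⁻³ = 867.9 kN (longitudinal, 2 welds).
R_nwt = 0.6 × 550 × 8.484 × 70 × 10⁻³ = 196 kN (transverse, base value).
(i) R_nwl + R_nwt = 1064 kN; (ii) 0.85 R_nwl + 1.5 R_nwt = 1032 kN.
R_n = max = 1064 kN [governs: (i)]; φR_n = 797.9 kN.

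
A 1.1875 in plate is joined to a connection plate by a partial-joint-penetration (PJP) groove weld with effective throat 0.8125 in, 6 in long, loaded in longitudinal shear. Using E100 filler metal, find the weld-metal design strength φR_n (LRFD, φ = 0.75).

E100XX → F_EXX = 100 ksi.
Effective throat (given) t_e = 0.8125 in.
A_we = 0.8125 × 6 = 4.875 in².
F_nw = 0.6 F_EXX = 60 ksi.
φR_n = 0.75 × 60 × 4.875 = 219.4 kips.

φR_n ≈ 219 kips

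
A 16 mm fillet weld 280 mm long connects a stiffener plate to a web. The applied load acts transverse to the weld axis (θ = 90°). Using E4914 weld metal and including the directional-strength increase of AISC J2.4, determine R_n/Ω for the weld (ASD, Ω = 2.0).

R_n/Ω ≈ 698 kN

E49XX → F_EXX = 490 MPa.
t_e = 0.707 × 16 = 11.31 mm; A_we = 11.31 × 280 = 3167 mm².
Directional factor: 1.0 + 0.5 sin^1.5(90°) = 1.5.
F_nw = 0.6 × 490 × 1.5 = 441 MPa.
R_n/Ω = (441 × 3167) / 2.0 × 10⁻³ = 698.4 kN.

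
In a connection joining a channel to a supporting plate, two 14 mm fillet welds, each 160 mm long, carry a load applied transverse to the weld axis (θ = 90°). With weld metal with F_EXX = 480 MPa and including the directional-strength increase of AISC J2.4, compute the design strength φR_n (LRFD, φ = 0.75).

t_e = 0.707 × 14 = 9.898 mm; A_we = 9.898 × 320 = 3167 mm².
Directional factor: 1.0 + 0.5 sin^1.5(90°) = 1.5.
F_nw = 0.6 × 480 × 1.5 = 432 MPa.
φR_n = 0.75 × 432 × 3167 × 10⁻³ = 1026 kN.

φR_n ≈ 1030 kN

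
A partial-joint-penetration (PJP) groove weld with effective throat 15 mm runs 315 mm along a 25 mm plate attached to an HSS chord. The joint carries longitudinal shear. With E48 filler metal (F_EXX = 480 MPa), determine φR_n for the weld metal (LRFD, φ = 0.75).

Effective throat (given) t_e = 15 mm.
A_we = 15 × 315 = 4725 mm².
F_nw = 0.6 F_EXX = 288 MPa.
φR_n = 0.75 × 288 × 4725 × 10⁻³ = 1021 kN.

φR_n ≈ 1020 kN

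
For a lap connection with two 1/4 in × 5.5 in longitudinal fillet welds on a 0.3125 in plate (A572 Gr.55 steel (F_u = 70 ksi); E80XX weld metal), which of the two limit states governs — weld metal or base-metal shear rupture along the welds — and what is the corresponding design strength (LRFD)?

E80XX → F_EXX = 80 ksi.
t_e = 0.707 × 0.25 = 0.1767 in; L = 11 in.
Weld metal: φR_n = 0.75 × 0.6 × 80 × 0.1767 × 11 = 69.99 kip.
Base metal (shear rupture): φR_n = 0.75 × 0.6 × 70 × 0.3125 × 11 = 108.3 kip.
Governing: weld metal.

φR_n ≈ 70 kip (weld metal governs)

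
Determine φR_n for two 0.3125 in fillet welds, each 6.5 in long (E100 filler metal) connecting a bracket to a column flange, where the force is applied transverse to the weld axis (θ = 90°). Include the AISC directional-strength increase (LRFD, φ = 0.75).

φR_n ≈ 194 kips

E100XX → F_EXX = 100 ksi.
t_e = 0.707 × 0.3125 = 0.2209 in; A_we = 0.2209 × 13 = 2.872 in².
Directional factor: 1.0 + 0.5 sin^1.5(90°) = 1.5.
F_nw = 0.6 × 100 × 1.5 = 90 ksi.
φR_n = 0.75 × 90 × 2.872 = 193.9 kips.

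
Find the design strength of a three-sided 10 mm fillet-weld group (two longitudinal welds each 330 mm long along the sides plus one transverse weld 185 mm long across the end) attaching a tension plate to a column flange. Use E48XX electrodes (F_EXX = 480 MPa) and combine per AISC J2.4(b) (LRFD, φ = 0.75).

φR_n ≈ 1290 kN

t_e = 0.707 × 10 = 7.07 mm.
R_nwl = 0.6 × 480 × 7.07 × 660 × 10⁻³ = 1344 kN (longitudinal, 2 welds).
R_nwt = 0.6 × 480 × 7.07 × 185 × 10⁻³ = 376.7 kN (transverse, base value).
(i) R_nwl + R_nwt = 1721 kN; (ii) 0.85 R_nwl + 1.5 R_nwt = 1707 kN.
R_n = max = 1721 kN [governs: (i)]; φR_n = 1290 kN.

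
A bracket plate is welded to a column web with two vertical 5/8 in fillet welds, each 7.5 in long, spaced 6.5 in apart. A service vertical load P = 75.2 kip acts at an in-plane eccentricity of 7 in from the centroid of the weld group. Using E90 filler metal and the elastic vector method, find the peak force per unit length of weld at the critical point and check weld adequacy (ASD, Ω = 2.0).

E90XX → F_EXX = 90 ksi.
Total weld length L_w = 15 in. Treat welds as unit-width lines.
Polar moment about centroid: J = 2[d³/12 + d(b/2)²] = 2[7.5³/12 + 7.5×3.25²] = 228.8 in³.
Direct shear f_v = P/L_w = 75.2 / 15 = 5.013 kip/in (vertical).
Torsion M = P·e = 75.2 × 7 = 526.4 kip·in.
Critical point at (x, y) = (3.25, 3.75) from centroid. f_tx = M·y/J = 8.63 kip/in; f_ty = M·x/J = 7.479 kip/in.
Resultant f_max = √[f_tx² + (f_v + f_ty)²] = √[8.63² + (5.013 + 7.479)²] = 15.18 kip/in.
Capacity per unit length: r_n/Ω = (1/2.0) × 0.6 × 90 × (0.707 × 0.625) = 11.93 kip/in.
15.18 > 11.93 → NOT adequate.

f_max ≈ 15.2 kip/in; NOT adequate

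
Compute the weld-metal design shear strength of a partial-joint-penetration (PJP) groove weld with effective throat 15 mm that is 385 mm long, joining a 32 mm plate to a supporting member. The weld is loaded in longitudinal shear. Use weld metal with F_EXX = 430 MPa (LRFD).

Effective throat (given) t_e = 15 mm.
A_we = 15 × 385 = 5775 mm².
F_nw = 0.6 F_EXX = 258 MPa.
φR_n = 0.75 × 258 × 5775 × 10⁻³ = 1117 kN.

φR_n ≈ 1120 kN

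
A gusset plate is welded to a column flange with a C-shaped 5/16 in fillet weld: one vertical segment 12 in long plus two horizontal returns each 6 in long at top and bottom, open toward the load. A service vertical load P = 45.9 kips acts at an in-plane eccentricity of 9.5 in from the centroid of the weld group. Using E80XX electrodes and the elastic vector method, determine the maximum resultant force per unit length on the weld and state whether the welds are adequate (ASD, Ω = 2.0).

E80XX → F_EXX = 80 ksi.
Total weld length L_w = 24 in. Treat welds as unit-width lines.
Centroid: x̄ = 2×6×3 / 24 = 1.5 in from the vertical weld.
Polar moment about centroid: J = I_x + I_y = [12³/12 + 2×6×6²] + [12×1.5² + 2(6³/12 + 6×1.5²)] = 666 in³.
Direct shear f_v = P/L_w = 45.9 / 24 = 1.912 kip/in (vertical).
Torsion M = P·e = 45.9 × 9.5 = 436.05 kip·in.
Critical point at (x, y) = (4.5, 6) from centroid. f_tx = M·y/J = 3.928 kip/in; f_ty = M·x/J = 2.946 kip/in.
Resultant f_max = √[f_tx² + (f_v + f_ty)²] = √[3.928² + (1.912 + 2.946)²] = 6.248 kip/in.
Capacity per unit length: r_n/Ω = (1/2.0) × 0.6 × 80 × (0.707 × 0.3125) = 5.302 kip/in.
6.248 > 5.302 → NOT adequate.

f_max ≈ 6.25 kip/in; NOT adequate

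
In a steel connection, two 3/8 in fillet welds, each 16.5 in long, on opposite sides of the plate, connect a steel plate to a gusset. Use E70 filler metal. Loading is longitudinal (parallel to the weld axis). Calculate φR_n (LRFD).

E70XX → F_EXX = 70 ksi.
Effective throat t_e = 0.707 × 0.375 = 0.2651 in.
Total length L = 33 in; A_we = 0.2651 × 33 = 8.749 in².
F_nw = 0.6 F_EXX = 0.6 × 70 = 42 ksi.
φR_n = 0.75 × 42 × 8.749 = 275.6 kip.

φR_n ≈ 276 kip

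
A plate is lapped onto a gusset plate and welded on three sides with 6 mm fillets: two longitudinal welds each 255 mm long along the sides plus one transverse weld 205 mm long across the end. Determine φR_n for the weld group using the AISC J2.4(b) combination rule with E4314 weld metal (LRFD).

E43XX → F_EXX = 430 MPa.
t_e = 0.707 × 6 = 4.242 mm.
R_nwl = 0.6 × 430 × 4.242 × 510 × 10⁻³ = 558.2 kN (longitudinal, 2 welds).
R_nwt = 0.6 × 430 × 4.242 × 205 × 10⁻³ = 224.4 kN (transverse, base value).
(i) R_nwl + R_nwt = 782.5 kN; (ii) 0.85 R_nwl + 1.5 R_nwt = 811 kN.
R_n = max = 811 kN [governs: (ii)]; φR_n = 608.2 kN.

φR_n ≈ 608 kN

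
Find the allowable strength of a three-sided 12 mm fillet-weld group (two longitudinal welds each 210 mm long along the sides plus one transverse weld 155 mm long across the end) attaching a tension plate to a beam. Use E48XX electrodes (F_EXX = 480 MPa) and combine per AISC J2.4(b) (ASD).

R_n/Ω ≈ 720 kN

t_e = 0.707 × 12 = 8.484 mm.
R_nwl = 0.6 × 480 × 8.484 × 420 × 10⁻³ = 1026 kN (longitudinal, 2 welds).
R_nwt = 0.6 × 480 × 8.484 × 155 × 10⁻³ = 378.7 kN (transverse, base value).
(i) R_nwl + R_nwt = 1405 kN; (ii) 0.85 R_nwl + 1.5 R_nwt = 1440 kN.
R_n = max = 1440 kN [governs: (ii)]; R_n/Ω = 720.2 kN.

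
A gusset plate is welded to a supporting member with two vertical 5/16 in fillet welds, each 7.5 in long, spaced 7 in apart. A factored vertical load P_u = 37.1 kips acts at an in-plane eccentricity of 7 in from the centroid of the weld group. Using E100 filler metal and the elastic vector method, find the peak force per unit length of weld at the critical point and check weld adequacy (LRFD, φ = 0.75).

f_max ≈ 7.16 kip/in; adequate

E100XX → F_EXX = 100 ksi.
Total weld length L_w = 15 in. Treat welds as unit-width lines.
Polar moment about centroid: J = 2[d³/12 + d(b/2)²] = 2[7.5³/12 + 7.5×3.5²] = 254.1 in³.
Direct shear f_v = P/L_w = 37.1 / 15 = 2.473 kip/in (vertical).
Torsion M = P·e = 37.1 × 7 = 259.7 kip·in.
Critical point at (x, y) = (3.5, 3.75) from centroid. f_tx = M·y/J = 3.833 kip/in; f_ty = M·x/J = 3.578 kip/in.
Resultant f_max = √[f_tx² + (f_v + f_ty)²] = √[3.833² + (2.473 + 3.578)²] = 7.163 kip/in.
Capacity per unit length: φr_n = 0.75 × 0.6 × 100 × (0.707 × 0.3125) = 9.942 kip/in.
7.163 ≤ 9.942 → adequate.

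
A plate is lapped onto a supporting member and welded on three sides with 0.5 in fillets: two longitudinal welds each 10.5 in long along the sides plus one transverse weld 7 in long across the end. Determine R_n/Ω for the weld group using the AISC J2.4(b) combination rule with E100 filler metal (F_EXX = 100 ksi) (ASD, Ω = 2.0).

R_n/Ω ≈ 301 kip

t_e = 0.707 × 0.5 = 0.3535 in.
R_nwl = 0.6 × 100 × 0.3535 × 21 = 445.4 kip (longitudinal, 2 welds).
R_nwt = 0.6 × 100 × 0.3535 × 7 = 148.5 kip (transverse, base value).
(i) R_nwl + R_nwt = 593.9 kip; (ii) 0.85 R_nwl + 1.5 R_nwt = 601.3 kip.
R_n = max = 601.3 kip [governs: (ii)]; R_n/Ω = 300.7 kip.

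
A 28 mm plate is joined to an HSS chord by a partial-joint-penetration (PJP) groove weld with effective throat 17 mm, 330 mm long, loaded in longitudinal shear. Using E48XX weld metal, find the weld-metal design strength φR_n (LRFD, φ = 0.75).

E48XX → F_EXX = 480 MPa.
Effective throat (given) t_e = 17 mm.
A_we = 17 × 330 = 5610 mm².
F_nw = 0.6 F_EXX = 288 MPa.
φR_n = 0.75 × 288 × 5610 × 10⁻³ = 1212 kN.

φR_n ≈ 1210 kN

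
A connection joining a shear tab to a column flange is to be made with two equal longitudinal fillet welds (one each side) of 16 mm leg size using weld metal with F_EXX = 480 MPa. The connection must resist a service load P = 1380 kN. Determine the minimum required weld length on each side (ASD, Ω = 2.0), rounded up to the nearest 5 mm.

L = 425 mm on each side

Throat t_e = 0.707 × 16 = 11.31 mm.
r_n/Ω = (0.6 × 480 × 11.31) / 2.0 = 1629 N/mm = 1.629 kN/mm.
L_req = P / (r_n/Ω) = 1380 / 1.629 = 847.2 mm total.
Per side: 847.2 / 2 = 423.6 mm.
Round up → use L = 425 mm on each side.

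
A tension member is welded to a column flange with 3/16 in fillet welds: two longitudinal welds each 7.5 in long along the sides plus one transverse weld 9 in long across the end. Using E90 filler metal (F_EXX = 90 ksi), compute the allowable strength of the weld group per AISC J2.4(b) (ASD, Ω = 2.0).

t_e = 0.707 × 0.1875 = 0.1326 in.
R_nwl = 0.6 × 90 × 0.1326 × 15 = 107.4 kip (longitudinal, 2 welds).
R_nwt = 0.6 × 90 × 0.1326 × 9 = 64.43 kip (transverse, base value).
(i) R_nwl + R_nwt = 171.8 kip; (ii) 0.85 R_nwl + 1.5 R_nwt = 187.9 kip.
R_n = max = 187.9 kip [governs: (ii)]; R_n/Ω = 93.95 kip.

R_n/Ω ≈ 94 kip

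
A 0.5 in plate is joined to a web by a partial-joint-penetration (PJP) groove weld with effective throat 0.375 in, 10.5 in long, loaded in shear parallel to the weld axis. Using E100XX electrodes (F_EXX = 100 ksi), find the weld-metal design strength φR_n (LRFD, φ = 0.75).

φR_n ≈ 177 kips

Effective throat (given) t_e = 0.375 in.
A_we = 0.375 × 10.5 = 3.938 in².
F_nw = 0.6 F_EXX = 60 ksi.
φR_n = 0.75 × 60 × 3.938 = 177.2 kips.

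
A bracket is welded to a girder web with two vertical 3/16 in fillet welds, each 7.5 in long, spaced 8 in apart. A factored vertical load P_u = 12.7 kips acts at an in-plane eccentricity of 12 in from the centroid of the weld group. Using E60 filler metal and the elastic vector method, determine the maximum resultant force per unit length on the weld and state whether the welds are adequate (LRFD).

E60XX → F_EXX = 60 ksi.
Total weld length L_w = 15 in. Treat welds as unit-width lines.
Polar moment about centroid: J = 2[d³/12 + d(b/2)²] = 2[7.5³/12 + 7.5×4²] = 310.3 in³.
Direct shear f_v = P/L_w = 12.7 / 15 = 0.8467 kip/in (vertical).
Torsion M = P·e = 12.7 × 12 = 152.4 kip·in.
Critical point at (x, y) = (4, 3.75) from centroid. f_tx = M·y/J = 1.842 kip/in; f_ty = M·x/J = 1.964 kip/in.
Resultant f_max = √[f_tx² + (f_v + f_ty)²] = √[1.842² + (0.8467 + 1.964)²] = 3.361 kip/in.
Capacity per unit length: φr_n = 0.75 × 0.6 × 60 × (0.707 × 0.1875) = 3.579 kip/in.
3.361 ≤ 3.579 → adequate.

f_max ≈ 3.36 kip/in; adequate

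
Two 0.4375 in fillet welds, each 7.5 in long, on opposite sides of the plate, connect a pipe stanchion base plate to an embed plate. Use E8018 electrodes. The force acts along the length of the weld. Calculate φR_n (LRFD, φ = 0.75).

φR_n ≈ 167 kips

E80XX → F_EXX = 80 ksi.
Effective throat t_e = 0.707 × 0.4375 = 0.3093 in.
Total length L = 15 in; A_we = 0.3093 × 15 = 4.64 in².
F_nw = 0.6 F_EXX = 0.6 × 80 = 48 ksi.
φR_n = 0.75 × 48 × 4.64 = 167 kips.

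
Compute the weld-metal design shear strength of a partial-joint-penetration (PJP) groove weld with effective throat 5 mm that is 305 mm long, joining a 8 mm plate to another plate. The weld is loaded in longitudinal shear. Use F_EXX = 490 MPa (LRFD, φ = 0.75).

φR_n ≈ 336 kN

Effective throat (given) t_e = 5 mm.
A_we = 5 × 305 = 1525 mm².
F_nw = 0.6 F_EXX = 294 MPa.
φR_n = 0.75 × 294 × 1525 × 10⁻³ = 336.3 kN.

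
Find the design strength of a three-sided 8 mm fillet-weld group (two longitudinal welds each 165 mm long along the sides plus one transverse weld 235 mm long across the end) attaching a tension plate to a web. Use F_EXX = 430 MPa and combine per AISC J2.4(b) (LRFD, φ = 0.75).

t_e = 0.707 × 8 = 5.656 mm.
R_nwl = 0.6 × 430 × 5.656 × 330 × 10⁻³ = 481.6 kN (longitudinal, 2 welds).
R_nwt = 0.6 × 430 × 5.656 × 235 × 10⁻³ = 342.9 kN (transverse, base value).
(i) R_nwl + R_nwt = 824.5 kN; (ii) 0.85 R_nwl + 1.5 R_nwt = 923.7 kN.
R_n = max = 923.7 kN [governs: (ii)]; φR_n = 692.8 kN.

φR_n ≈ 693 kN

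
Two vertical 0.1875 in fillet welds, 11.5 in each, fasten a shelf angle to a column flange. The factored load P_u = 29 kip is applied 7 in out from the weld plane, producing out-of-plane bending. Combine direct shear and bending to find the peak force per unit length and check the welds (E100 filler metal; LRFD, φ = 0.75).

f_max ≈ 4.77 kip/in; adequate

E100XX → F_EXX = 100 ksi.
L_w = 2 × 11.5 = 23 in; section modulus (unit throat) S = 2 × L²/6 = 44.08 in².
Direct shear f_v = P/L_w = 29/23 = 1.261 kip/in.
Moment M = P × e = 29 × 7 = 203 kip·in; bending f_b = M/S = 4.605 kip/in.
f_max = √(f_v² + f_b²) = √(1.261² + 4.605²) = 4.774 kip/in.
φr_n = 0.75 × 0.6 × 100 × (0.707 × 0.1875) = 5.965 kip/in → adequate.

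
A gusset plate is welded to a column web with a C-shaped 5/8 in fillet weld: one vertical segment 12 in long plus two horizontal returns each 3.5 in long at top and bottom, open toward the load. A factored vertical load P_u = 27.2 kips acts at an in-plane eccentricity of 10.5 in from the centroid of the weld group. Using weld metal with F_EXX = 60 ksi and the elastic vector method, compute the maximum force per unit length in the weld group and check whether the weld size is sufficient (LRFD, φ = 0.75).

Total weld length L_w = 19 in. Treat welds as unit-width lines.
Centroid: x̄ = 2×3.5×1.75 / 19 = 0.6447 in from the vertical weld.
Polar moment about centroid: J = I_x + I_y = [12³/12 + 2×3.5×6²] + [12×0.6447² + 2(3.5³/12 + 3.5×1.105²)] = 416.7 in³.
Direct shear f_v = P/L_w = 27.2 / 19 = 1.432 kip/in (vertical).
Torsion M = P·e = 27.2 × 10.5 = 285.6 kip·in.
Critical point at (x, y) = (2.855, 6) from centroid. f_tx = M·y/J = 4.112 kip/in; f_ty = M·x/J = 1.957 kip/in.
Resultant f_max = √[f_tx² + (f_v + f_ty)²] = √[4.112² + (1.432 + 1.957)²] = 5.329 kip/in.
Capacity per unit length: φr_n = 0.75 × 0.6 × 60 × (0.707 × 0.625) = 11.93 kip/in.
5.329 ≤ 11.93 → adequate.

f_max ≈ 5.33 kip/in; adequate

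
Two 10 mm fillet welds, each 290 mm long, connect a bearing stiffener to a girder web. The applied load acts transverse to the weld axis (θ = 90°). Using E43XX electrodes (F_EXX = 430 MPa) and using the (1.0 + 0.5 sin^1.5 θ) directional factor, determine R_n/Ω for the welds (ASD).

R_n/Ω ≈ 793 kN

t_e = 0.707 × 10 = 7.07 mm; A_we = 7.07 × 580 = 4101 mm².
Directional factor: 1.0 + 0.5 sin^1.5(90°) = 1.5.
F_nw = 0.6 × 430 × 1.5 = 387 MPa.
R_n/Ω = (387 × 4101) / 2.0 × 10⁻³ = 793.5 kN.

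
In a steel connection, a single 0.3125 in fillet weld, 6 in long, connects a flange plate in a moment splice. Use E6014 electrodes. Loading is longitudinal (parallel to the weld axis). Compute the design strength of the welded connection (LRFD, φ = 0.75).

E60XX → F_EXX = 60 ksi.
Effective throat t_e = 0.707 × 0.3125 = 0.2209 in.
Total length L = 6 in; A_we = 0.2209 × 6 = 1.326 in².
F_nw = 0.6 F_EXX = 0.6 × 60 = 36 ksi.
φR_n = 0.75 × 36 × 1.326 = 35.79 kips.

φR_n ≈ 35.8 kips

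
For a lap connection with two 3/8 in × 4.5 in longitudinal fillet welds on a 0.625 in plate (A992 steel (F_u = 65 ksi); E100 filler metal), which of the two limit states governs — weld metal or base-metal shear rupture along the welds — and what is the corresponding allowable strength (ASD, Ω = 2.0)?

R_n/Ω ≈ 71.6 kip (weld metal governs)

E100XX → F_EXX = 100 ksi.
t_e = 0.707 × 0.375 = 0.2651 in; L = 9 in.
Weld metal: R_n/Ω = (1/2.0) × 0.6 × 100 × 0.2651 × 9 = 71.58 kip.
Base metal (shear rupture): R_n/Ω = (1/2.0) × 0.6 × 65 × 0.625 × 9 = 109.7 kip.
Governing: weld metal.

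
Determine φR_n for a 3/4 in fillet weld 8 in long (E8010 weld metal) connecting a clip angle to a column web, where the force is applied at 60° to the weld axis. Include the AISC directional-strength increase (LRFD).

φR_n ≈ 214 kips

E80XX → F_EXX = 80 ksi.
t_e = 0.707 × 0.75 = 0.5302 in; A_we = 0.5302 × 8 = 4.242 in².
Directional factor: 1.0 + 0.5 sin^1.5(60°) = 1.403.
F_nw = 0.6 × 80 × 1.403 = 67.34 ksi.
φR_n = 0.75 × 67.34 × 4.242 = 214.2 kips.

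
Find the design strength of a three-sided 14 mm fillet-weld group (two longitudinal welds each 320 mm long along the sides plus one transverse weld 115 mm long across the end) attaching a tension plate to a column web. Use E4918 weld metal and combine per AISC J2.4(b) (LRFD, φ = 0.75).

E49XX → F_EXX = 490 MPa.
t_e = 0.707 × 14 = 9.898 mm.
R_nwl = 0.6 × 490 × 9.898 × 640 × 10⁻³ = 1862 kN (longitudinal, 2 welds).
R_nwt = 0.6 × 490 × 9.898 × 115 × 10⁻³ = 334.7 kN (transverse, base value).
(i) R_nwl + R_nwt = 2197 kN; (ii) 0.85 R_nwl + 1.5 R_nwt = 2085 kN.
R_n = max = 2197 kN [governs: (i)]; φR_n = 1648 kN.

φR_n ≈ 1650 kN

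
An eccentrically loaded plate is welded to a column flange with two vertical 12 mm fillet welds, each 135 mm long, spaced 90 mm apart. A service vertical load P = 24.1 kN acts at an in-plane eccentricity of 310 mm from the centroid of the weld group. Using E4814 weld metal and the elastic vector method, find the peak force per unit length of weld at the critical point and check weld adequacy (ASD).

f_max ≈ 687 N/mm; adequate

E48XX → F_EXX = 480 MPa.
Total weld length L_w = 270 mm. Treat welds as unit-width lines.
Polar moment about centroid: J = 2[d³/12 + d(b/2)²] = 2[135³/12 + 135×45²] = 956800 mm³.
Direct shear f_v = P/L_w = 24.1×10³ / 270 = 89.26 N/mm (vertical).
Torsion M = P·e = 24.1×10³ × 310 = 7471000 N·mm.
Critical point at (x, y) = (45, 67.5) from centroid. f_tx = M·y/J = 527.1 N/mm; f_ty = M·x/J = 351.4 N/mm.
Resultant f_max = √[f_tx² + (f_v + f_ty)²] = √[527.1² + (89.26 + 351.4)²] = 687 N/mm.
Capacity per unit length: r_n/Ω = (1/2.0) × 0.6 × 480 × (0.707 × 12) = 1222 N/mm.
687 ≤ 1222 → adequate.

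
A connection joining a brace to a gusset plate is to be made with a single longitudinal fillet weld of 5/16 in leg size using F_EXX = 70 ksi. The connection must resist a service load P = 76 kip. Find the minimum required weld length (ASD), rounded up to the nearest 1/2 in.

Throat t_e = 0.707 × 0.3125 = 0.2209 in.
r_n/Ω = (0.6 × 70 × 0.2209) / 2.0 = 4.64 kip/in.
L_req = P / (r_n/Ω) = 76 / 4.64 = 16.38 in total.
Round up → use L = 16.5 in.

L = 16.5 in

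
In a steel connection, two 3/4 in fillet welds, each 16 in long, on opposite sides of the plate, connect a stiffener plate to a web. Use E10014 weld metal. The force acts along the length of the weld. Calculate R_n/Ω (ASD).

E100XX → F_EXX = 100 ksi.
Effective throat t_e = 0.707 × 0.75 = 0.5302 in.
Total length L = 32 in; A_we = 0.5302 × 32 = 16.97 in².
F_nw = 0.6 F_EXX = 0.6 × 100 = 60 ksi.
R_n = 60 × 16.97 = 1018 kip; R_n/Ω = 1018/2.0 = 509 kip.

R_n/Ω ≈ 509 kip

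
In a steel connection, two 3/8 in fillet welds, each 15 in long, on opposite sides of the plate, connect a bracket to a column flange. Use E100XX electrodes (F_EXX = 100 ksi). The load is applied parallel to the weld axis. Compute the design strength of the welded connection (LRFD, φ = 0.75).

φR_n ≈ 358 kips

Effective throat t_e = 0.707 × 0.375 = 0.2651 in.
Total length L = 30 in; A_we = 0.2651 × 30 = 7.954 in².
F_nw = 0.6 F_EXX = 0.6 × 100 = 60 ksi.
φR_n = 0.75 × 60 × 7.954 = 357.9 kips.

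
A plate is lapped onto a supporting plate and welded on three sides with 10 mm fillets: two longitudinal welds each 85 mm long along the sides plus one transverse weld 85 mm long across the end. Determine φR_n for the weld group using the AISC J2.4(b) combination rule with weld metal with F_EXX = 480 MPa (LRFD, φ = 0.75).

t_e = 0.707 × 10 = 7.07 mm.
R_nwl = 0.6 × 480 × 7.07 × 170 × 10⁻³ = 346.1 kN (longitudinal, 2 welds).
R_nwt = 0.6 × 480 × 7.07 × 85 × 10⁻³ = 173.1 kN (transverse, base value).
(i) R_nwl + R_nwt = 519.2 kN; (ii) 0.85 R_nwl + 1.5 R_nwt = 553.8 kN.
R_n = max = 553.8 kN [governs: (ii)]; φR_n = 415.4 kN.

φR_n ≈ 415 kN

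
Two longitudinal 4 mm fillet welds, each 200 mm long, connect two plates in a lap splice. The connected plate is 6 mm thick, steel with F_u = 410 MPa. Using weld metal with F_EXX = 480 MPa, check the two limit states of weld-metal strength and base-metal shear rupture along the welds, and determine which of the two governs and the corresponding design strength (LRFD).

t_e = 0.707 × 4 = 2.828 mm; L = 400 mm.
Weld metal: φR_n = 0.75 × 0.6 × 480 × 2.828 × 400 × 10⁻³ = 244.3 kN.
Base metal (shear rupture): φR_n = 0.75 × 0.6 × 410 × 6 × 400 × 10⁻³ = 442.8 kN.
Governing: weld metal.

φR_n ≈ 244 kN (weld metal governs)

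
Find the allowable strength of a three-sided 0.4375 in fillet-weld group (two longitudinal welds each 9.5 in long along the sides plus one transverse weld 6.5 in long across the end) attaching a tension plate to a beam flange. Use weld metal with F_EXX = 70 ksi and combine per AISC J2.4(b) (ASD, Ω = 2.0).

t_e = 0.707 × 0.4375 = 0.3093 in.
R_nwl = 0.6 × 70 × 0.3093 × 19 = 246.8 kips (longitudinal, 2 welds).
R_nwt = 0.6 × 70 × 0.3093 × 6.5 = 84.44 kips (transverse, base value).
(i) R_nwl + R_nwt = 331.3 kips; (ii) 0.85 R_nwl + 1.5 R_nwt = 336.5 kips.
R_n = max = 336.5 kips [governs: (ii)]; R_n/Ω = 168.2 kips.

R_n/Ω ≈ 168 kips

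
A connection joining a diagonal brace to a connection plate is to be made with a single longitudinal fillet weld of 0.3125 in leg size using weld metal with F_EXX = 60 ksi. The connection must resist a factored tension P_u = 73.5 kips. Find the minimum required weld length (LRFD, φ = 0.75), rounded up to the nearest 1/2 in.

Throat t_e = 0.707 × 0.3125 = 0.2209 in.
φr_n = 0.75 × 0.6 × 60 × 0.2209 = 5.965 kips/in.
L_req = P_u / φr_n = 73.5 / 5.965 = 12.32 in total.
Round up → use L = 12.5 in.

L = 12.5 in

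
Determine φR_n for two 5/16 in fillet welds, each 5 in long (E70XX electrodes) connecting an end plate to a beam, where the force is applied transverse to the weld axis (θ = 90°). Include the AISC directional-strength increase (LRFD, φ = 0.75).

φR_n ≈ 104 kips

E70XX → F_EXX = 70 ksi.
t_e = 0.707 × 0.3125 = 0.2209 in; A_we = 0.2209 × 10 = 2.209 in².
Directional factor: 1.0 + 0.5 sin^1.5(90°) = 1.5.
F_nw = 0.6 × 70 × 1.5 = 63 ksi.
φR_n = 0.75 × 63 × 2.209 = 104.4 kips.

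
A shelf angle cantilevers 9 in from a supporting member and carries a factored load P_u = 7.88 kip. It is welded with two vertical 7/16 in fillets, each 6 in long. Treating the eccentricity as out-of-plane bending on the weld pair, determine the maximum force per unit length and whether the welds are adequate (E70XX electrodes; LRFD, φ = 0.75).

f_max ≈ 5.95 kip/in; adequate

E70XX → F_EXX = 70 ksi.
L_w = 2 × 6 = 12 in; section modulus (unit throat) S = 2 × L²/6 = 12 in².
Direct shear f_v = P/L_w = 7.88/12 = 0.6567 kip/in.
Moment M = P × e = 7.88 × 9 = 70.92 kip·in; bending f_b = M/S = 5.91 kip/in.
f_max = √(f_v² + f_b²) = √(0.6567² + 5.91²) = 5.946 kip/in.
φr_n = 0.75 × 0.6 × 70 × (0.707 × 0.4375) = 9.743 kip/in → adequate.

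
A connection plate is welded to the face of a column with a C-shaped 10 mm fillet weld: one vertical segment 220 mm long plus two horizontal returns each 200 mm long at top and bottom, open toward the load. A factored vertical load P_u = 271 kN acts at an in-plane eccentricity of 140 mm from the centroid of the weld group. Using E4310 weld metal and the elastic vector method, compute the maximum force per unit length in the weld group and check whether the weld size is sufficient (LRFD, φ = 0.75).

f_max ≈ 1150 N/mm; adequate

E43XX → F_EXX = 430 MPa.
Total weld length L_w = 620 mm. Treat welds as unit-width lines.
Centroid: x̄ = 2×200×100 / 620 = 64.52 mm from the vertical weld.
Polar moment about centroid: J = I_x + I_y = [220³/12 + 2×200×110²] + [220×64.52² + 2(200³/12 + 200×35.48²)] = 8480000 mm³.
Direct shear f_v = P/L_w = 271×10³ / 620 = 437.1 N/mm (vertical).
Torsion M = P·e = 271×10³ × 140 = 37940000 N·mm.
Critical point at (x, y) = (135.5, 110) from centroid. f_tx = M·y/J = 492.1 N/mm; f_ty = M·x/J = 606.2 N/mm.
Resultant f_max = √[f_tx² + (f_v + f_ty)²] = √[492.1² + (437.1 + 606.2)²] = 1154 N/mm.
Capacity per unit length: φr_n = 0.75 × 0.6 × 430 × (0.707 × 10) = 1368 N/mm.
1154 ≤ 1368 → adequate.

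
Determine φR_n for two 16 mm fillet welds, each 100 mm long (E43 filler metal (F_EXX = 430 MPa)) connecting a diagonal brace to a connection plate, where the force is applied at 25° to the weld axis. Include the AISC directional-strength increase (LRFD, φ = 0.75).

φR_n ≈ 498 kN

t_e = 0.707 × 16 = 11.31 mm; A_we = 11.31 × 200 = 2262 mm².
Directional factor: 1.0 + 0.5 sin^1.5(25°) = 1.137.
F_nw = 0.6 × 430 × 1.137 = 293.4 MPa.
φR_n = 0.75 × 293.4 × 2262 × 10⁻³ = 497.9 kN.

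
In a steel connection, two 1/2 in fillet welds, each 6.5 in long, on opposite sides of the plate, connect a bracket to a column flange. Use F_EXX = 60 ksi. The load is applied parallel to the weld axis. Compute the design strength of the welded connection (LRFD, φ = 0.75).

φR_n ≈ 124 kips

Effective throat t_e = 0.707 × 0.5 = 0.3535 in.
Total length L = 13 in; A_we = 0.3535 × 13 = 4.595 in².
F_nw = 0.6 F_EXX = 0.6 × 60 = 36 ksi.
φR_n = 0.75 × 36 × 4.595 = 124.1 kips.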